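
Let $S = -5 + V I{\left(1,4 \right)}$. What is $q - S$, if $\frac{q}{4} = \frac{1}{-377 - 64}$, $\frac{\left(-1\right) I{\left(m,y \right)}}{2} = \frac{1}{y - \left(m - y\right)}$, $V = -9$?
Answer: $\frac{1067}{441} \approx 2.4195$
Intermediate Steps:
$I{\left(m,y \right)} = - \frac{2}{- m + 2 y}$ ($I{\left(m,y \right)} = - \frac{2}{y - \left(m - y\right)} = - \frac{2}{- m + 2 y}$)
$q = - \frac{4}{441}$ ($q = \frac{4}{-377 - 64} = \frac{4}{-441} = 4 \left(- \frac{1}{441}\right) = - \frac{4}{441} \approx -0.0090703$)
$S = - \frac{17}{7}$ ($S = -5 - 9 \frac{2}{1 - 8} = -5 - 9 \frac{2}{-7} = -5 - 9 \cdot 2 \left(- \frac{1}{7}\right) = -5 - - \frac{18}{7} = -5 + \frac{18}{7} = - \frac{17}{7} \approx -2.4286$)
$q - S = - \frac{4}{441} - - \frac{17}{7} = - \frac{4}{441} + \frac{17}{7} = \frac{1067}{441}$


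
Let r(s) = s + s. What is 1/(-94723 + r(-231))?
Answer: -1/95185 ≈ -1.0506e-5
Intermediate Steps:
r(s) = 2*s
1/(-94723 + r(-231)) = 1/(-94723 + 2*(-231)) = 1/(-94723 - 462) = 1/(-95185) = -1/95185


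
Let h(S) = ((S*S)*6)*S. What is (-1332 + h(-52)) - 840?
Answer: -845820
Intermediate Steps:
h(S) = 6*S³ (h(S) = (S²*6)*S = (6*S²)*S = 6*S³)
(-1332 + h(-52)) - 840 = (-1332 + 6*(-52)³) - 840 = (-1332 + 6*(-140608)) - 840 = (-1332 - 843648) - 840 = -844980 - 840 = -845820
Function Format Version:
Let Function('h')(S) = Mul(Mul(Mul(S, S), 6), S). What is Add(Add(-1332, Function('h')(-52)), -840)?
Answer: -845820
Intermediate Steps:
Function('h')(S) = Mul(6, Pow(S, 3)) (Function('h')(S) = Mul(Mul(Pow(S, 2), 6), S) = Mul(Mul(6, Pow(S, 2)), S) = Mul(6, Pow(S, 3)))
Add(Add(-1332, Function('h')(-52)), -840) = Add(Add(-1332, Mul(6, Pow(-52, 3))), -840) = Add(Add(-1332, Mul(6, -140608)), -840) = Add(Add(-1332, -843648), -840) = Add(-844980, -840) = -845820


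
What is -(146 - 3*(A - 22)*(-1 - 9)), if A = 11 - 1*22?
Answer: 844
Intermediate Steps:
A = -11 (A = 11 - 22 = -11)
-(146 - 3*(A - 22)*(-1 - 9)) = -(146 - 3*(-11 - 22)*(-1 - 9)) = -(146 - (-99)*(-10)) = -(146 - 3*330) = -(146 - 990) = -1*(-844) = 844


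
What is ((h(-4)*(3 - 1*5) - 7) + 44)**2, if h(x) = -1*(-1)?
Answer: 1225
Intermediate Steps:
h(x) = 1
((h(-4)*(3 - 1*5) - 7) + 44)**2 = ((1*(3 - 1*5) - 7) + 44)**2 = ((1*(3 - 5) - 7) + 44)**2 = ((1*(-2) - 7) + 44)**2 = ((-2 - 7) + 44)**2 = (-9 + 44)**2 = 35**2 = 1225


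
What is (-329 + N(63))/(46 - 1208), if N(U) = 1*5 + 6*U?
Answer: -27/581 ≈ -0.046472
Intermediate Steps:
N(U) = 5 + 6*U
(-329 + N(63))/(46 - 1208) = (-329 + (5 + 6*63))/(46 - 1208) = (-329 + (5 + 378))/(-1162) = (-329 + 383)*(-1/1162) = 54*(-1/1162) = -27/581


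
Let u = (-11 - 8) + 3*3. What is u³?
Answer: -1000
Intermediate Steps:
u = -10 (u = -19 + 9 = -10)
u³ = (-10)³ = -1000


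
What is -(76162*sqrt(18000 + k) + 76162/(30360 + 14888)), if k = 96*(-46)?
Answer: -38081/22624 - 304648*sqrt(849) ≈ -8.8767e+6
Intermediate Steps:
k = -4416
-(76162*sqrt(18000 + k) + 76162/(30360 + 14888)) = -(76162*sqrt(18000 - 4416) + 76162/(30360 + 14888)) = -(38081/22624 + 304648*sqrt(849)) = -76162*(1/45248 + 4*sqrt(849)) = -38081/22624 - 304648*sqrt(849)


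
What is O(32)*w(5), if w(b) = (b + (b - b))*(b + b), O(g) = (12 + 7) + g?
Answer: 2550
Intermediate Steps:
O(g) = 19 + g
w(b) = 2*b² (w(b) = (b + 0)*(2*b) = b*(2*b) = 2*b²)
O(32)*w(5) = (19 + 32)*(2*5²) = 51*(2*25) = 51*50 = 2550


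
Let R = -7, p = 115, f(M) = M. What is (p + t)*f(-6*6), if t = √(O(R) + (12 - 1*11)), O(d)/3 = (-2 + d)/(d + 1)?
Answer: -4140 - 18*√22 ≈ -4224.4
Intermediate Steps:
O(d) = 3*(-2 + d)/(1 + d) (O(d) = 3*((-2 + d)/(d + 1)) = 3*((-2 + d)/(1 + d)) = 3*(-2 + d)/(1 + d))
t = √22/2 (t = √(3*(-2 - 7)/(1 - 7) + (12 - 1*11)) = √(3*(-9)/(-6) + (12 - 11)) = √(3*(-⅙)*(-9) + 1) = √(9/2 + 1) = √(11/2) = √22/2 ≈ 2.3452)
(p + t)*f(-6*6) = (115 + √22/2)*(-6*6) = (115 + √22/2)*(-36) = -4140 - 18*√22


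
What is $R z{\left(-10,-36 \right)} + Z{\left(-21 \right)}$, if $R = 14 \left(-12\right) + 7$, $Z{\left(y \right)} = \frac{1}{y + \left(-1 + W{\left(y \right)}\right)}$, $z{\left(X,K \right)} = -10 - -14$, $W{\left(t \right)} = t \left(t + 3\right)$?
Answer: $- \frac{229263}{356} \approx -644.0$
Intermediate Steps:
$W{\left(t \right)} = t \left(3 + t\right)$
$z{\left(X,K \right)} = 4$ ($z{\left(X,K \right)} = -10 + 14 = 4$)
$Z{\left(y \right)} = \frac{1}{-1 + y + y \left(3 + y\right)}$ ($Z{\left(y \right)} = \frac{1}{y + \left(-1 + y \left(3 + y\right)\right)} = \frac{1}{-1 + y + y \left(3 + y\right)}$)
$R = -161$ ($R = -168 + 7 = -161$)
$R z{\left(-10,-36 \right)} + Z{\left(-21 \right)} = \left(-161\right) 4 + \frac{1}{-1 - 21 - 21 \left(3 - 21\right)} = -644 + \frac{1}{-1 - 21 - -378} = -644 + \frac{1}{-1 - 21 + 378} = -644 + \frac{1}{356} = - \frac{229263}{356}$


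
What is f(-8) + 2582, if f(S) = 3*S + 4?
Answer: 2562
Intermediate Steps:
f(S) = 4 + 3*S
f(-8) + 2582 = (4 + 3*(-8)) + 2582 = (4 - 24) + 2582 = -20 + 2582 = 2562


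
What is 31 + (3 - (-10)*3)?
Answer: 64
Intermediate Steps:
31 + (3 - (-10)*3) = 31 + (3 - 2*(-15)) = 31 + (3 + 30) = 31 + 33 = 64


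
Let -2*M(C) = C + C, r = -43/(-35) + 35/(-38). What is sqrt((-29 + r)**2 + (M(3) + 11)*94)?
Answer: sqrt(2786474721)/1330 ≈ 39.690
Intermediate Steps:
r = 409/1330 (r = -43*(-1/35) + 35*(-1/38) = 43/35 - 35/38 = 409/1330 ≈ 0.30752)
M(C) = -C (M(C) = -(C + C)/2 = -C)
sqrt((-29 + r)**2 + (M(3) + 11)*94) = sqrt((-29 + 409/1330)**2 + (-1*3 + 11)*94) = sqrt((-38161/1330)**2 + (-3 + 11)*94) = sqrt(1456261921/1768900 + 8*94) = sqrt(1456261921/1768900 + 752) = sqrt(2786474721/1768900) = sqrt(2786474721)/1330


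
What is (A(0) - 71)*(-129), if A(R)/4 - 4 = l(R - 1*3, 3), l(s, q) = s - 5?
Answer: 11223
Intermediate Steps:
l(s, q) = -5 + s
A(R) = -16 + 4*R (A(R) = 16 + 4*(-5 + (R - 1*3)) = 16 + 4*(-5 + (R - 3)) = 16 + 4*(-5 + (-3 + R)) = 16 + 4*(-8 + R) = 16 + (-32 + 4*R) = -16 + 4*R)
(A(0) - 71)*(-129) = ((-16 + 4*0) - 71)*(-129) = ((-16 + 0) - 71)*(-129) = (-16 - 71)*(-129) = -87*(-129) = 11223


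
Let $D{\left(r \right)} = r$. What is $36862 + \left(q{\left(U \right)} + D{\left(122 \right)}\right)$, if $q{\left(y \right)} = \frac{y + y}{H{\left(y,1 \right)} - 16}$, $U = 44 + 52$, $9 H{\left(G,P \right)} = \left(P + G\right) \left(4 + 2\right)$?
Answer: $\frac{2700120}{73} \approx 36988.0$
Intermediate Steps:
$H{\left(G,P \right)} = \frac{2 G}{3} + \frac{2 P}{3}$ ($H{\left(G,P \right)} = \frac{\left(P + G\right) \left(4 + 2\right)}{9} = \frac{\left(G + P\right) 6}{9} = \frac{6 G + 6 P}{9} = \frac{2 G}{3} + \frac{2 P}{3}$)
$U = 96$
$q{\left(y \right)} = \frac{2 y}{- \frac{46}{3} + \frac{2 y}{3}}$ ($q{\left(y \right)} = \frac{y + y}{\left(\frac{2 y}{3} + \frac{2}{3} \cdot 1\right) - 16} = \frac{2 y}{\left(\frac{2 y}{3} + \frac{2}{3}\right) - 16} = \frac{2 y}{\left(\frac{2}{3} + \frac{2 y}{3}\right) - 16} = \frac{2 y}{- \frac{46}{3} + \frac{2 y}{3}}$)
$36862 + \left(q{\left(U \right)} + D{\left(122 \right)}\right) = 36862 + \left(3 \cdot 96 \frac{1}{-23 + 96} + 122\right) = 36862 + \left(3 \cdot 96 \cdot \frac{1}{73} + 122\right) = 36862 + \left(\frac{288}{73} + 122\right) = 36862 + \frac{9194}{73} = \frac{2700120}{73}$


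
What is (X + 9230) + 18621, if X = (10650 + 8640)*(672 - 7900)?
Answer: -139400269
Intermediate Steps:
X = -139428120 (X = 19290*(-7228) = -139428120)
(X + 9230) + 18621 = (-139428120 + 9230) + 18621 = -139418890 + 18621 = -139400269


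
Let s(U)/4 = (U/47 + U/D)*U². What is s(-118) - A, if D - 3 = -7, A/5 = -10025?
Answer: 73006251/47 ≈ 1.5533e+6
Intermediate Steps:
A = -50125 (A = 5*(-10025) = -50125)
D = -4 (D = 3 - 7 = -4)
s(U) = -43*U³/47 (s(U) = 4*((U/47 + U/(-4))*U²) = 4*((U*(1/47) + U*(-¼))*U²) = 4*((U/47 - U/4)*U²) = 4*((-43*U/188)*U²) = 4*(-43*U³/188) = -43*U³/47)
s(-118) - A = -43/47*(-118)³ - 1*(-50125) = -43/47*(-1643032) + 50125 = 70650376/47 + 50125 = 73006251/47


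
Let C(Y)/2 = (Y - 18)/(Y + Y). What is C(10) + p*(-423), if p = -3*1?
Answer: 6341/5 ≈ 1268.2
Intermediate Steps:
C(Y) = (-18 + Y)/Y (C(Y) = 2*((Y - 18)/(Y + Y)) = 2*((-18 + Y)/((2*Y))) = 2*((-18 + Y)*(1/(2*Y))) = 2*((-18 + Y)/(2*Y)) = (-18 + Y)/Y)
p = -3
C(10) + p*(-423) = (-18 + 10)/10 - 3*(-423) = (⅒)*(-8) + 1269 = -⅘ + 1269 = 6341/5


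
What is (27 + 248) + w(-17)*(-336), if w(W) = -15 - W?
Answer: -397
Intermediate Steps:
(27 + 248) + w(-17)*(-336) = (27 + 248) + (-15 - 1*(-17))*(-336) = 275 + (-15 + 17)*(-336) = 275 + 2*(-336) = 275 - 672 = -397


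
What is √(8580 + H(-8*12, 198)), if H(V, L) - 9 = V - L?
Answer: √8295 ≈ 91.077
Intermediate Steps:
H(V, L) = 9 + V - L (H(V, L) = 9 + (V - L) = 9 + V - L)
√(8580 + H(-8*12, 198)) = √(8580 + (9 - 8*12 - 1*198)) = √(8580 + (9 - 96 - 198)) = √(8580 - 285) = √8295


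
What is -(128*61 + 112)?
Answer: -7920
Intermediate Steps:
-(128*61 + 112) = -(7808 + 112) = -1*7920 = -7920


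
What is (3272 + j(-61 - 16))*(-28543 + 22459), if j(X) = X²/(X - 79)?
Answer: -19675617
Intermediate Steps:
j(X) = X²/(-79 + X)
(3272 + j(-61 - 16))*(-28543 + 22459) = (3272 + (-61 - 16)²/(-79 + (-61 - 16)))*(-28543 + 22459) = (3272 + (-77)²/(-79 - 77))*(-6084) = (3272 + 5929/(-156))*(-6084) = (3272 + 5929*(-1/156))*(-6084) = (3272 - 5929/156)*(-6084) = (504503/156)*(-6084) = -19675617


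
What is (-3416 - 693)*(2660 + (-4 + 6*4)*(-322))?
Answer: 15532020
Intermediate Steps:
(-3416 - 693)*(2660 + (-4 + 6*4)*(-322)) = -4109*(2660 + (-4 + 24)*(-322)) = -4109*(2660 + 20*(-322)) = -4109*(2660 - 6440) = -4109*(-3780) = 15532020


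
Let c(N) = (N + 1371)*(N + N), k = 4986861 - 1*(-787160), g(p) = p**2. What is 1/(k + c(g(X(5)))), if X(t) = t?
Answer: 1/5843821 ≈ 1.7112e-7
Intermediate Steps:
k = 5774021 (k = 4986861 + 787160 = 5774021)
c(N) = 2*N*(1371 + N) (c(N) = (1371 + N)*(2*N) = 2*N*(1371 + N))
1/(k + c(g(X(5)))) = 1/(5774021 + 2*5**2*(1371 + 5**2)) = 1/(5774021 + 2*25*(1371 + 25)) = 1/(5774021 + 2*25*1396) = 1/(5774021 + 69800) = 1/5843821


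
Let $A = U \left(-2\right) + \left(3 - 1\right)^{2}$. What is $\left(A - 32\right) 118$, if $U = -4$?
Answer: $-2360$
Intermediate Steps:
$A = 12$ ($A = \left(-4\right) \left(-2\right) + \left(3 - 1\right)^{2} = 8 + 2^{2} = 8 + 4 = 12$)
$\left(A - 32\right) 118 = \left(12 - 32\right) 118 = \left(-20\right) 118 = -2360$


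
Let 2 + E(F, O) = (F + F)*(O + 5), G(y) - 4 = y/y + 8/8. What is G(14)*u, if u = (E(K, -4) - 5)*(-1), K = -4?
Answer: 90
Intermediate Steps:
G(y) = 6 (G(y) = 4 + (y/y + 8/8) = 4 + (1 + 8*(⅛)) = 4 + (1 + 1) = 4 + 2 = 6)
E(F, O) = -2 + 2*F*(5 + O) (E(F, O) = -2 + (F + F)*(O + 5) = -2 + (2*F)*(5 + O) = -2 + 2*F*(5 + O))
u = 15 (u = ((-2 + 10*(-4) + 2*(-4)*(-4)) - 5)*(-1) = ((-2 - 40 + 32) - 5)*(-1) = (-10 - 5)*(-1) = -15*(-1) = 15)
G(14)*u = 6*15 = 90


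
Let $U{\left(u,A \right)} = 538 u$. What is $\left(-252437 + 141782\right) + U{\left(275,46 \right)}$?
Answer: $37295$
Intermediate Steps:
$\left(-252437 + 141782\right) + U{\left(275,46 \right)} = \left(-252437 + 141782\right) + 538 \cdot 275 = -110655 + 147950 = 37295$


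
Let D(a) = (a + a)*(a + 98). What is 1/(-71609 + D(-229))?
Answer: -1/11611 ≈ -8.6125e-5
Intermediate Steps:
D(a) = 2*a*(98 + a) (D(a) = (2*a)*(98 + a) = 2*a*(98 + a))
1/(-71609 + D(-229)) = 1/(-71609 + 2*(-229)*(98 - 229)) = 1/(-71609 + 2*(-229)*(-131)) = 1/(-71609 + 59998) = 1/(-11611) = -1/11611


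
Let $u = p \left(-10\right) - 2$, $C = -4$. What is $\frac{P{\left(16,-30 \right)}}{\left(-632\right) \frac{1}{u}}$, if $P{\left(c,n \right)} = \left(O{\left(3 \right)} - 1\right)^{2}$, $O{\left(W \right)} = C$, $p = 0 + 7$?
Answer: $\frac{225}{79} \approx 2.8481$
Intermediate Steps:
$p = 7$
$u = -72$ ($u = 7 \left(-10\right) - 2 = -70 - 2 = -72$)
$O{\left(W \right)} = -4$
$P{\left(c,n \right)} = 25$ ($P{\left(c,n \right)} = \left(-4 - 1\right)^{2} = \left(-5\right)^{2} = 25$)
$\frac{P{\left(16,-30 \right)}}{\left(-632\right) \frac{1}{u}} = \frac{25}{\left(-632\right) \frac{1}{-72}} = \frac{25}{\left(-632\right) \left(- \frac{1}{72}\right)} = \frac{25}{\frac{79}{9}} = 25 \cdot \frac{9}{79} = \frac{225}{79}$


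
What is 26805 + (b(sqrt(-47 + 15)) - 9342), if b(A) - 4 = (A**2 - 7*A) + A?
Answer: 17435 - 24*I*sqrt(2) ≈ 17435.0 - 33.941*I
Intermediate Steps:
b(A) = 4 + A**2 - 6*A (b(A) = 4 + ((A**2 - 7*A) + A) = 4 + (A**2 - 6*A) = 4 + A**2 - 6*A)
26805 + (b(sqrt(-47 + 15)) - 9342) = 26805 + ((4 + (sqrt(-47 + 15))**2 - 6*sqrt(-47 + 15)) - 9342) = 26805 + ((4 + (sqrt(-32))**2 - 24*I*sqrt(2)) - 9342) = 26805 + ((4 + (4*I*sqrt(2))**2 - 24*I*sqrt(2)) - 9342) = 26805 + ((4 - 32 - 24*I*sqrt(2)) - 9342) = 26805 + ((-28 - 24*I*sqrt(2)) - 9342) = 26805 + (-9370 - 24*I*sqrt(2)) = 17435 - 24*I*sqrt(2)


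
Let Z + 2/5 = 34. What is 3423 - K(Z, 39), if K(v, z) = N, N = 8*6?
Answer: 3375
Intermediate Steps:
Z = 168/5 (Z = -⅖ + 34 = 168/5 ≈ 33.600)
N = 48
K(v, z) = 48
3423 - K(Z, 39) = 3423 - 1*48 = 3423 - 48 = 3375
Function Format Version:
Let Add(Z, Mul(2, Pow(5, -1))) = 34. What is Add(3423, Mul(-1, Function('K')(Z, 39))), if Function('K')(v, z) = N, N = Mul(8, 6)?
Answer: 3375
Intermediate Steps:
Z = Rational(168, 5) (Z = Add(Rational(-2, 5), 34) = Rational(168, 5) ≈ 33.600)
N = 48
Function('K')(v, z) = 48
Add(3423, Mul(-1, Function('K')(Z, 39))) = Add(3423, Mul(-1, 48)) = Add(3423, -48) = 3375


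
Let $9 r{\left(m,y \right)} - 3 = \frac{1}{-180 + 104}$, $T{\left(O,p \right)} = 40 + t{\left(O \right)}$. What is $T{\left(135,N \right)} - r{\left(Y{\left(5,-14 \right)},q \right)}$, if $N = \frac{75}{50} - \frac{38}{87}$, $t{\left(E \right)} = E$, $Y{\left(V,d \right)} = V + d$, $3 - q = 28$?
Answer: $\frac{119473}{684} \approx 174.67$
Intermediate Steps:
$q = -25$ ($q = 3 - 28 = -25$)
$N = \frac{185}{174}$ ($N = 75 \cdot \frac{1}{50} - \frac{38}{87} = \frac{3}{2} - \frac{38}{87} = \frac{185}{174} \approx 1.0632$)
$T{\left(O,p \right)} = 40 + O$
$r{\left(m,y \right)} = \frac{227}{684}$ ($r{\left(m,y \right)} = \frac{1}{3} + \frac{1}{9 \left(-180 + 104\right)} = \frac{1}{3} + \frac{1}{9 \left(-76\right)} = \frac{1}{3} + \frac{1}{9} \left(- \frac{1}{76}\right) = \frac{1}{3} - \frac{1}{684} = \frac{227}{684}$)
$T{\left(135,N \right)} - r{\left(Y{\left(5,-14 \right)},q \right)} = \left(40 + 135\right) - \frac{227}{684} = 175 - \frac{227}{684} = \frac{119473}{684}$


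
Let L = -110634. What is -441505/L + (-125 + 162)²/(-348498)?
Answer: 12809345962/3212977311 ≈ 3.9868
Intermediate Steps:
-441505/L + (-125 + 162)²/(-348498) = -441505/(-110634) + (-125 + 162)²/(-348498) = -441505*(-1/110634) + 37²*(-1/348498) = 441505/110634 + 1369*(-1/348498) = 441505/110634 - 1369/348498 = 12809345962/3212977311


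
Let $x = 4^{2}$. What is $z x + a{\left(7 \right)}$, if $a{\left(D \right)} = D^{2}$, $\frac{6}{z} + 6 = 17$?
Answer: $\frac{635}{11} \approx 57.727$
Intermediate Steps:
$z = \frac{6}{11}$ ($z = \frac{6}{-6 + 17} = \frac{6}{11} \approx 0.54545$)
$x = 16$
$z x + a{\left(7 \right)} = \frac{6}{11} \cdot 16 + 7^{2} = \frac{96}{11} + 49 = \frac{635}{11}$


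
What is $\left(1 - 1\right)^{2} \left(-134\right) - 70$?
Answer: $-70$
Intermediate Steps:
$\left(1 - 1\right)^{2} \left(-134\right) - 70 = 0^{2} \left(-134\right) - 70 = 0 \left(-134\right) - 70 = 0 - 70 = -70$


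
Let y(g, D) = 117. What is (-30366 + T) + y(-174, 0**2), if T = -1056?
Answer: -31305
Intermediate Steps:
(-30366 + T) + y(-174, 0**2) = (-30366 - 1056) + 117 = -31422 + 117 = -31305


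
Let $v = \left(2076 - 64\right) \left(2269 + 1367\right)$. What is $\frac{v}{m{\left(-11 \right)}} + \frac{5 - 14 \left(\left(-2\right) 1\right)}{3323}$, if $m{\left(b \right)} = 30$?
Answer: $\frac{4051641021}{16615} \approx 2.4385 \cdot 10^{5}$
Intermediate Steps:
$v = 7315632$ ($v = 2012 \cdot 3636 = 7315632$)
$\frac{v}{m{\left(-11 \right)}} + \frac{5 - 14 \left(\left(-2\right) 1\right)}{3323} = \frac{7315632}{30} + \frac{5 - 14 \left(\left(-2\right) 1\right)}{3323} = 7315632 \cdot \frac{1}{30} + \left(5 - -28\right) \frac{1}{3323} = \frac{1219272}{5} + \left(5 + 28\right) \frac{1}{3323} = \frac{1219272}{5} + 33 \cdot \frac{1}{3323} = \frac{1219272}{5} + \frac{33}{3323} = \frac{4051641021}{16615}$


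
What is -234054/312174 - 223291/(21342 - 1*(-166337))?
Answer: -6312925850/3254916897 ≈ -1.9395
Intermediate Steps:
-234054/312174 - 223291/(21342 - 1*(-166337)) = -234054*1/312174 - 223291/(21342 + 166337) = -13003/17343 - 223291/187679 = -6312925850/3254916897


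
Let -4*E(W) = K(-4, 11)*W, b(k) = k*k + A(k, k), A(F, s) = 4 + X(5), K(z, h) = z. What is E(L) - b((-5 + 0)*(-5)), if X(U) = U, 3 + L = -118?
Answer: -755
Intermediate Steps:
L = -121 (L = -3 - 118 = -121)
A(F, s) = 9 (A(F, s) = 4 + 5 = 9)
b(k) = 9 + k² (b(k) = k*k + 9 = k² + 9 = 9 + k²)
E(W) = W (E(W) = -(-1)*W = W)
E(L) - b((-5 + 0)*(-5)) = -121 - (9 + ((-5 + 0)*(-5))²) = -121 - (9 + (-5*(-5))²) = -121 - (9 + 25²) = -121 - (9 + 625) = -121 - 1*634 = -121 - 634 = -755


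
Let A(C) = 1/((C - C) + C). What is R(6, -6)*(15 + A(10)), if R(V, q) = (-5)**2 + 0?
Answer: 755/2 ≈ 377.50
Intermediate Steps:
A(C) = 1/C (A(C) = 1/(0 + C) = 1/C)
R(V, q) = 25 (R(V, q) = 25 + 0 = 25)
R(6, -6)*(15 + A(10)) = 25*(15 + 1/10) = 25*(151/10) = 755/2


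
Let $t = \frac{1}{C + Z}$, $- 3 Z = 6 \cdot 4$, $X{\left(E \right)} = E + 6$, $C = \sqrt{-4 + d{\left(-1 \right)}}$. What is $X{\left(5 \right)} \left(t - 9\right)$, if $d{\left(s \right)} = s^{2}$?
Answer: $- \frac{6721}{67} - \frac{11 i \sqrt{3}}{67} \approx -100.31 - 0.28437 i$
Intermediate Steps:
$C = i \sqrt{3}$ ($C = \sqrt{-4 + \left(-1\right)^{2}} = \sqrt{-4 + 1} = \sqrt{-3} = i \sqrt{3} \approx 1.732 i$)
$X{\left(E \right)} = 6 + E$
$Z = -8$ ($Z = - \frac{6 \cdot 4}{3} = \left(- \frac{1}{3}\right) 24 = -8$)
$t = \frac{1}{-8 + i \sqrt{3}}$ ($t = \frac{1}{i \sqrt{3} - 8} = \frac{1}{-8 + i \sqrt{3}} \approx -0.1194 - 0.025851 i$)
$X{\left(5 \right)} \left(t - 9\right) = \left(6 + 5\right) \left(\left(- \frac{8}{67} - \frac{i \sqrt{3}}{67}\right) - 9\right) = 11 \left(- \frac{611}{67} - \frac{i \sqrt{3}}{67}\right) = - \frac{6721}{67} - \frac{11 i \sqrt{3}}{67}$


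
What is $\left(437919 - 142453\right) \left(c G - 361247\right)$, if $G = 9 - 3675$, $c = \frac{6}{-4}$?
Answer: $-105111438568$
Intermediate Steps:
$c = - \frac{3}{2}$ ($c = 6 \left(- \frac{1}{4}\right) = - \frac{3}{2} \approx -1.5$)
$G = -3666$ ($G = 9 - 3675 = -3666$)
$\left(437919 - 142453\right) \left(c G - 361247\right) = \left(437919 - 142453\right) \left(\left(- \frac{3}{2}\right) \left(-3666\right) - 361247\right) = 295466 \left(5499 - 361247\right) = 295466 \left(-355748\right) = -105111438568$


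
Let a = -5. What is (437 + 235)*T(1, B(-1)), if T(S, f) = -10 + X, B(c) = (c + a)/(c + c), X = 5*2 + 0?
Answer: 0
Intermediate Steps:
X = 10 (X = 10 + 0 = 10)
B(c) = (-5 + c)/(2*c) (B(c) = (c - 5)/(c + c) = (-5 + c)/((2*c)) = (-5 + c)*(1/(2*c)) = (-5 + c)/(2*c))
T(S, f) = 0 (T(S, f) = -10 + 10 = 0)
(437 + 235)*T(1, B(-1)) = (437 + 235)*0 = 672*0 = 0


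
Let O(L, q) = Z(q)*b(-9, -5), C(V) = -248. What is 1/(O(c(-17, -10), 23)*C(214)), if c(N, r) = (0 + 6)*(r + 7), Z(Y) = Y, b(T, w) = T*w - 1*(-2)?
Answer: -1/268088 ≈ -3.7301e-6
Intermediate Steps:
b(T, w) = 2 + T*w (b(T, w) = T*w + 2 = 2 + T*w)
c(N, r) = 42 + 6*r (c(N, r) = 6*(7 + r) = 42 + 6*r)
O(L, q) = 47*q (O(L, q) = q*(2 - 9*(-5)) = q*(2 + 45) = q*47 = 47*q)
1/(O(c(-17, -10), 23)*C(214)) = 1/((47*23)*(-248)) = -1/248/1081 = (1/1081)*(-1/248) = -1/268088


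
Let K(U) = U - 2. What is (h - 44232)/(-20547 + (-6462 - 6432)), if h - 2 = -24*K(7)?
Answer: 44350/33441 ≈ 1.3262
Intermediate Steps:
K(U) = -2 + U
h = -118 (h = 2 - 24*(-2 + 7) = 2 - 24*5 = 2 - 120 = -118)
(h - 44232)/(-20547 + (-6462 - 6432)) = (-118 - 44232)/(-20547 + (-6462 - 6432)) = -44350/(-20547 - 12894) = -44350/(-33441) = -44350*(-1/33441) = 44350/33441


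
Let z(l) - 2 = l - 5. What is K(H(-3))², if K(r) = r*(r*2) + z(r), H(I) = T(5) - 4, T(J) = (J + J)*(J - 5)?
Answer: 625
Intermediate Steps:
z(l) = -3 + l (z(l) = 2 + (l - 5) = 2 + (-5 + l) = -3 + l)
T(J) = 2*J*(-5 + J) (T(J) = (2*J)*(-5 + J) = 2*J*(-5 + J))
H(I) = -4 (H(I) = 2*5*(-5 + 5) - 4 = 2*5*0 - 4 = 0 - 4 = -4)
K(r) = -3 + r + 2*r² (K(r) = r*(r*2) + (-3 + r) = r*(2*r) + (-3 + r) = 2*r² + (-3 + r) = -3 + r + 2*r²)
K(H(-3))² = (-3 - 4 + 2*(-4)²)² = (-3 - 4 + 2*16)² = (-3 - 4 + 32)² = 25² = 625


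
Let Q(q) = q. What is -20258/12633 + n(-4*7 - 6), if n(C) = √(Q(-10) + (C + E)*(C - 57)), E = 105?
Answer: -20258/12633 + 3*I*√719 ≈ -1.6036 + 80.443*I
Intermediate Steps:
n(C) = √(-10 + (-57 + C)*(105 + C)) (n(C) = √(-10 + (C + 105)*(C - 57)) = √(-10 + (105 + C)*(-57 + C)) = √(-10 + (-57 + C)*(105 + C)))
-20258/12633 + n(-4*7 - 6) = -20258/12633 + √(-5995 + (-4*7 - 6)² + 48*(-4*7 - 6)) = -20258*1/12633 + √(-5995 + (-28 - 6)² + 48*(-28 - 6)) = -20258/12633 + √(-5995 + (-34)² + 48*(-34)) = -20258/12633 + √(-5995 + 1156 - 1632) = -20258/12633 + √(-6471) = -20258/12633 + 3*I*√719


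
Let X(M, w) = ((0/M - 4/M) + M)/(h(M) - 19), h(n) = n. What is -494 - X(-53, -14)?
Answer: -629303/1272 ≈ -494.73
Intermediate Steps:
X(M, w) = (M - 4/M)/(-19 + M) (X(M, w) = ((0/M - 4/M) + M)/(M - 19) = ((0 - 4/M) + M)/(-19 + M) = (-4/M + M)/(-19 + M) = (M - 4/M)/(-19 + M))
-494 - X(-53, -14) = -494 - (-4 + (-53)²)/((-53)*(-19 - 53)) = -494 - (-1)*(-4 + 2809)/(53*(-72)) = -494 - (-1)*(-1)*2805/(53*72) = -494 - 1*935/1272 = -494 - 935/1272 = -629303/1272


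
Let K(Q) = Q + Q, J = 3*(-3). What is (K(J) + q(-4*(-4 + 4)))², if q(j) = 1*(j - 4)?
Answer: 484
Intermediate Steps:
q(j) = -4 + j (q(j) = 1*(-4 + j) = -4 + j)
J = -9
K(Q) = 2*Q
(K(J) + q(-4*(-4 + 4)))² = (2*(-9) + (-4 - 4*(-4 + 4)))² = (-18 + (-4 - 4*0))² = (-18 + (-4 + 0))² = (-18 - 4)² = (-22)² = 484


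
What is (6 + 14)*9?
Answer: 180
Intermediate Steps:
(6 + 14)*9 = 20*9 = 180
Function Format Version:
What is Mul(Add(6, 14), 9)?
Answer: 180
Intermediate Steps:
Mul(Add(6, 14), 9) = Mul(20, 9) = 180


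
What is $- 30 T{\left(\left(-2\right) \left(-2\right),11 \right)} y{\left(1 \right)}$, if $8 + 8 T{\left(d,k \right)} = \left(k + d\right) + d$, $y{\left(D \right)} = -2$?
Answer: $\frac{165}{2} \approx 82.5$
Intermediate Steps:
$T{\left(d,k \right)} = -1 + \frac{d}{4} + \frac{k}{8}$ ($T{\left(d,k \right)} = -1 + \frac{\left(k + d\right) + d}{8} = -1 + \frac{\left(d + k\right) + d}{8} = -1 + \frac{k + 2 d}{8} = -1 + \left(\frac{d}{4} + \frac{k}{8}\right) = -1 + \frac{d}{4} + \frac{k}{8}$)
$- 30 T{\left(\left(-2\right) \left(-2\right),11 \right)} y{\left(1 \right)} = - 30 \left(-1 + \frac{\left(-2\right) \left(-2\right)}{4} + \frac{1}{8} \cdot 11\right) \left(-2\right) = - 30 \left(-1 + \frac{1}{4} \cdot 4 + \frac{11}{8}\right) \left(-2\right) = - 30 \left(-1 + 1 + \frac{11}{8}\right) \left(-2\right) = \left(-30\right) \frac{11}{8} \left(-2\right) = \left(- \frac{165}{4}\right) \left(-2\right) = \frac{165}{2}$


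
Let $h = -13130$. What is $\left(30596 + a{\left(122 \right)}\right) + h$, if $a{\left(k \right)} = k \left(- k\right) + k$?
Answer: $2704$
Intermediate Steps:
$a{\left(k \right)} = k - k^{2}$ ($a{\left(k \right)} = - k^{2} + k = k - k^{2}$)
$\left(30596 + a{\left(122 \right)}\right) + h = \left(30596 + 122 \left(1 - 122\right)\right) - 13130 = \left(30596 + 122 \left(-121\right)\right) - 13130 = \left(30596 - 14762\right) - 13130 = 15834 - 13130 = 2704$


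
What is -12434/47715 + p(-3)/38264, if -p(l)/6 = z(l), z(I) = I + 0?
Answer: -237457853/912883380 ≈ -0.26012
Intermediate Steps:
z(I) = I
p(l) = -6*l
-12434/47715 + p(-3)/38264 = -12434/47715 - 6*(-3)/38264 = -12434*1/47715 + 18*(1/38264) = -12434/47715 + 9/19132 = -237457853/912883380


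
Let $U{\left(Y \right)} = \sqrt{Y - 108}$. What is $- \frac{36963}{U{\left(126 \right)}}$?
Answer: $- \frac{12321 \sqrt{2}}{2} \approx -8712.3$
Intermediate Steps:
$U{\left(Y \right)} = \sqrt{-108 + Y}$
$- \frac{36963}{U{\left(126 \right)}} = - \frac{36963}{\sqrt{-108 + 126}} = - \frac{36963}{\sqrt{18}} = - \frac{36963}{3 \sqrt{2}} = - 36963 \frac{\sqrt{2}}{6} = - \frac{12321 \sqrt{2}}{2}$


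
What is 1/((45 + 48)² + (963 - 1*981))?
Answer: 1/8631 ≈ 0.00011586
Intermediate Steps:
1/((45 + 48)² + (963 - 1*981)) = 1/(93² + (963 - 981)) = 1/(8649 - 18) = 1/8631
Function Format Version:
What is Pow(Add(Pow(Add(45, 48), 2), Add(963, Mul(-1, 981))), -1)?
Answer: Rational(1, 8631) ≈ 0.00011586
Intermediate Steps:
Pow(Add(Pow(Add(45, 48), 2), Add(963, Mul(-1, 981))), -1) = Pow(Add(Pow(93, 2), Add(963, -981)), -1) = Pow(Add(8649, -18), -1) = Pow(8631, -1) = Rational(1, 8631)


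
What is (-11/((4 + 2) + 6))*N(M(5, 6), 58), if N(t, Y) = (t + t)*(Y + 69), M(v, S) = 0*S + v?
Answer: -6985/6 ≈ -1164.2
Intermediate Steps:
M(v, S) = v (M(v, S) = 0 + v = v)
N(t, Y) = 2*t*(69 + Y) (N(t, Y) = (2*t)*(69 + Y) = 2*t*(69 + Y))
(-11/((4 + 2) + 6))*N(M(5, 6), 58) = (-11/((4 + 2) + 6))*(2*5*(69 + 58)) = (-11/(6 + 6))*(2*5*127) = -11/12*1270 = -6985/6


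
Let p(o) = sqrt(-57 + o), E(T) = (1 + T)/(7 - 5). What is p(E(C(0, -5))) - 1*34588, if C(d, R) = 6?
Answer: -34588 + I*sqrt(214)/2 ≈ -34588.0 + 7.3144*I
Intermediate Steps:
E(T) = 1/2 + T/2 (E(T) = (1 + T)/2 = (1 + T)*(1/2) = 1/2 + T/2)
p(E(C(0, -5))) - 1*34588 = sqrt(-57 + (1/2 + (1/2)*6)) - 1*34588 = sqrt(-57 + (1/2 + 3)) - 34588 = sqrt(-57 + 7/2) - 34588 = sqrt(-107/2) - 34588 = I*sqrt(214)/2 - 34588 = -34588 + I*sqrt(214)/2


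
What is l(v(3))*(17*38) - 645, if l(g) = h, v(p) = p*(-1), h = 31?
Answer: 19381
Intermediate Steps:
v(p) = -p
l(g) = 31
l(v(3))*(17*38) - 645 = 31*(17*38) - 645 = 31*646 - 645 = 20026 - 645 = 19381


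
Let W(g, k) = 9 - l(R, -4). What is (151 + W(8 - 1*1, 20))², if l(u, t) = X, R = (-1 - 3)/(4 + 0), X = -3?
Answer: 26569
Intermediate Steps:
R = -1 (R = -4/4 = -4*¼ = -1)
l(u, t) = -3
W(g, k) = 12 (W(g, k) = 9 - 1*(-3) = 9 + 3 = 12)
(151 + W(8 - 1*1, 20))² = (151 + 12)² = 163² = 26569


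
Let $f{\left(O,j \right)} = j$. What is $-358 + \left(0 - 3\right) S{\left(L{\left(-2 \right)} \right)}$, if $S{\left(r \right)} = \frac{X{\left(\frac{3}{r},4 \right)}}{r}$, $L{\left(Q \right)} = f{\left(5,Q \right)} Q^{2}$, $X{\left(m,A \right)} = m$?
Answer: $- \frac{22921}{64} \approx -358.14$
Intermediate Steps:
$L{\left(Q \right)} = Q^{3}$ ($L{\left(Q \right)} = Q Q^{2} = Q^{3}$)
$S{\left(r \right)} = \frac{3}{r^{2}}$ ($S{\left(r \right)} = \frac{3 \frac{1}{r}}{r} = \frac{3}{r^{2}}$)
$-358 + \left(0 - 3\right) S{\left(L{\left(-2 \right)} \right)} = -358 + \left(0 - 3\right) \frac{3}{64} = -358 - 3 \cdot \frac{3}{64} = -358 - 3 \cdot 3 \cdot \frac{1}{64} = -358 - \frac{9}{64} = - \frac{22921}{64}$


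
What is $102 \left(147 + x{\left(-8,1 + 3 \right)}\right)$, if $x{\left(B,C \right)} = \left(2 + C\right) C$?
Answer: $17442$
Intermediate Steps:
$x{\left(B,C \right)} = C \left(2 + C\right)$
$102 \left(147 + x{\left(-8,1 + 3 \right)}\right) = 102 \left(147 + \left(1 + 3\right) \left(2 + \left(1 + 3\right)\right)\right) = 102 \left(147 + 4 \left(2 + 4\right)\right) = 102 \left(147 + 4 \cdot 6\right) = 102 \left(147 + 24\right) = 102 \cdot 171 = 17442$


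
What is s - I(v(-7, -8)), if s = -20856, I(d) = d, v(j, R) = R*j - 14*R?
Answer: -21024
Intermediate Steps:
v(j, R) = -14*R + R*j
s - I(v(-7, -8)) = -20856 - (-8)*(-14 - 7) = -20856 - (-8)*(-21) = -20856 - 1*168 = -20856 - 168 = -21024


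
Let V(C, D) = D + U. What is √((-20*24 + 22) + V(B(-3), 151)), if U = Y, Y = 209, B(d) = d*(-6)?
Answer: 7*I*√2 ≈ 9.8995*I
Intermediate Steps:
B(d) = -6*d
U = 209
V(C, D) = 209 + D (V(C, D) = D + 209 = 209 + D)
√((-20*24 + 22) + V(B(-3), 151)) = √((-20*24 + 22) + (209 + 151)) = √((-480 + 22) + 360) = √(-458 + 360) = √(-98) = 7*I*√2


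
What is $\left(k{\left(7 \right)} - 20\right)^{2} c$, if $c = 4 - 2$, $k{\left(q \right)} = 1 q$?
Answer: $338$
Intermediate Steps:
$k{\left(q \right)} = q$
$c = 2$ ($c = 4 - 2 = 2$)
$\left(k{\left(7 \right)} - 20\right)^{2} c = \left(7 - 20\right)^{2} \cdot 2 = \left(-13\right)^{2} \cdot 2 = 169 \cdot 2 = 338$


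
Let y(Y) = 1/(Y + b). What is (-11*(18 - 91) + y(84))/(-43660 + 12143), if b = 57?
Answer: -113224/4443897 ≈ -0.025479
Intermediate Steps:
y(Y) = 1/(57 + Y) (y(Y) = 1/(Y + 57) = 1/(57 + Y))
(-11*(18 - 91) + y(84))/(-43660 + 12143) = (-11*(18 - 91) + 1/(57 + 84))/(-43660 + 12143) = (-11*(-73) + 1/141)/(-31517) = (803 + 1/141)*(-1/31517) = (113224/141)*(-1/31517) = -113224/4443897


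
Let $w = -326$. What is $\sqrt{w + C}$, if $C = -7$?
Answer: $3 i \sqrt{37} \approx 18.248 i$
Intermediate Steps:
$\sqrt{w + C} = \sqrt{-326 - 7} = \sqrt{-333} = 3 i \sqrt{37}$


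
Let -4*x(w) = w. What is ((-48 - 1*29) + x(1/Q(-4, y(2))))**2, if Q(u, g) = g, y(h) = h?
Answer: 380689/64 ≈ 5948.3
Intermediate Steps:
x(w) = -w/4
((-48 - 1*29) + x(1/Q(-4, y(2))))**2 = ((-48 - 1*29) - 1/4/2)**2 = ((-48 - 29) - 1/4*1/2)**2 = (-77 - 1/8)**2 = (-617/8)**2 = 380689/64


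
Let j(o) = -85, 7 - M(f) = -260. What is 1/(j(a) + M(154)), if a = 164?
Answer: 1/182 ≈ 0.0054945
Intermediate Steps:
M(f) = 267 (M(f) = 7 - 1*(-260) = 7 + 260 = 267)
1/(j(a) + M(154)) = 1/(-85 + 267) = 1/182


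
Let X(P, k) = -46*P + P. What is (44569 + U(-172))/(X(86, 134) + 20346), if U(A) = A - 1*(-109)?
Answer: 22253/8238 ≈ 2.7013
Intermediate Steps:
U(A) = 109 + A (U(A) = A + 109 = 109 + A)
X(P, k) = -45*P
(44569 + U(-172))/(X(86, 134) + 20346) = (44569 + (109 - 172))/(-45*86 + 20346) = (44569 - 63)/(-3870 + 20346) = 44506/16476 = 44506*(1/16476) = 22253/8238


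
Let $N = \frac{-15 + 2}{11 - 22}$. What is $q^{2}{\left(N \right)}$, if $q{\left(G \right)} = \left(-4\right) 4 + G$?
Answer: $\frac{26569}{121} \approx 219.58$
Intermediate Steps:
$N = \frac{13}{11}$ ($N = - \frac{13}{-11} = \left(-13\right) \left(- \frac{1}{11}\right) = \frac{13}{11} \approx 1.1818$)
$q{\left(G \right)} = -16 + G$
$q^{2}{\left(N \right)} = \left(-16 + \frac{13}{11}\right)^{2} = \left(- \frac{163}{11}\right)^{2} = \frac{26569}{121}$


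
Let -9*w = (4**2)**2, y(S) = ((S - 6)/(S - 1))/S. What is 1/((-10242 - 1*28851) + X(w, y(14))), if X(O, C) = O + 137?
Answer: -9/350860 ≈ -2.5651e-5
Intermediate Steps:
y(S) = (-6 + S)/(S*(-1 + S)) (y(S) = ((-6 + S)/(-1 + S))/S = (-6 + S)/(S*(-1 + S)))
w = -256/9 (w = -(4**2)**2/9 = -1/9*16**2 = -1/9*256 = -256/9 ≈ -28.444)
X(O, C) = 137 + O
1/((-10242 - 1*28851) + X(w, y(14))) = 1/((-10242 - 1*28851) + (137 - 256/9)) = 1/((-10242 - 28851) + 977/9) = 1/(-39093 + 977/9) = 1/(-350860/9) = -9/350860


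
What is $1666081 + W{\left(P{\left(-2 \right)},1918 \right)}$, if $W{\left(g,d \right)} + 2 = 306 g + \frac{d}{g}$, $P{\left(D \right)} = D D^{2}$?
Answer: $\frac{6653565}{4} \approx 1.6634 \cdot 10^{6}$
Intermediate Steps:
$P{\left(D \right)} = D^{3}$
$W{\left(g,d \right)} = -2 + 306 g + \frac{d}{g}$ ($W{\left(g,d \right)} = -2 + \left(306 g + \frac{d}{g}\right) = -2 + 306 g + \frac{d}{g}$)
$1666081 + W{\left(P{\left(-2 \right)},1918 \right)} = 1666081 + \left(-2 + 306 \left(-2\right)^{3} + \frac{1918}{\left(-2\right)^{3}}\right) = 1666081 + \left(-2 + 306 \left(-8\right) + \frac{1918}{-8}\right) = 1666081 - \frac{10759}{4} = \frac{6653565}{4}$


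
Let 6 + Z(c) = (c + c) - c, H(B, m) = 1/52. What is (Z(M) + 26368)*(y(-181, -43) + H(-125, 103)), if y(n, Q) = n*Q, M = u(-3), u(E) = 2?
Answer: 205191519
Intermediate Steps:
H(B, m) = 1/52
M = 2
Z(c) = -6 + c (Z(c) = -6 + ((c + c) - c) = -6 + (2*c - c) = -6 + c)
y(n, Q) = Q*n
(Z(M) + 26368)*(y(-181, -43) + H(-125, 103)) = ((-6 + 2) + 26368)*(-43*(-181) + 1/52) = (-4 + 26368)*(7783 + 1/52) = 26364*(404717/52) = 205191519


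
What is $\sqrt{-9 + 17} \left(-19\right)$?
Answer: $- 38 \sqrt{2} \approx -53.74$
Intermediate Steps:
$\sqrt{-9 + 17} \left(-19\right) = \sqrt{8} \left(-19\right) = 2 \sqrt{2} \left(-19\right) = - 38 \sqrt{2}$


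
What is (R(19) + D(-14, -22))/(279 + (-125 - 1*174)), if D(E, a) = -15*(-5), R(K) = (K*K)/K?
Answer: -47/10 ≈ -4.7000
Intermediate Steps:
R(K) = K (R(K) = K²/K = K)
D(E, a) = 75
(R(19) + D(-14, -22))/(279 + (-125 - 1*174)) = (19 + 75)/(279 + (-125 - 1*174)) = 94/(279 + (-125 - 174)) = 94/(279 - 299) = 94/(-20) = 94*(-1/20) = -47/10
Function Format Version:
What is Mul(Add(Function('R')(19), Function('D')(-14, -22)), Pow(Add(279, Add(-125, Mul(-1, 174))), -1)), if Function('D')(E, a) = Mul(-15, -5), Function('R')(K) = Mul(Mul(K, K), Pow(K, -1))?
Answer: Rational(-47, 10) ≈ -4.7000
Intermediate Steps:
Function('R')(K) = K (Function('R')(K) = Mul(Pow(K, 2), Pow(K, -1)) = K)
Function('D')(E, a) = 75
Mul(Add(Function('R')(19), Function('D')(-14, -22)), Pow(Add(279, Add(-125, Mul(-1, 174))), -1)) = Mul(Add(19, 75), Pow(Add(279, Add(-125, Mul(-1, 174))), -1)) = Mul(94, Pow(Add(279, Add(-125, -174)), -1)) = Mul(94, Pow(Add(279, -299), -1)) = Mul(94, Pow(-20, -1)) = Mul(94, Rational(-1, 20)) = Rational(-47, 10)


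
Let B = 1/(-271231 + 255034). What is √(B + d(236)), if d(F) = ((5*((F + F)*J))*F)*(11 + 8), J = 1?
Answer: 11*√22943591463603/16197 ≈ 3253.0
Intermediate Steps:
B = -1/16197 (B = 1/(-16197) = -1/16197 ≈ -6.1740e-5)
d(F) = 190*F² (d(F) = ((5*((F + F)*1))*F)*(11 + 8) = ((5*((2*F)*1))*F)*19 = ((5*(2*F))*F)*19 = ((10*F)*F)*19 = (10*F²)*19 = 190*F²)
√(B + d(236)) = √(-1/16197 + 190*236²) = √(-1/16197 + 190*55696) = √(-1/16197 + 10582240) = √(171400541279/16197) = 11*√22943591463603/16197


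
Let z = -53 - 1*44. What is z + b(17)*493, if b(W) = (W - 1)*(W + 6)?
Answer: 181327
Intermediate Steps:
b(W) = (-1 + W)*(6 + W)
z = -97 (z = -53 - 44 = -97)
z + b(17)*493 = -97 + (-6 + 17² + 5*17)*493 = -97 + (-6 + 289 + 85)*493 = -97 + 368*493 = -97 + 181424 = 181327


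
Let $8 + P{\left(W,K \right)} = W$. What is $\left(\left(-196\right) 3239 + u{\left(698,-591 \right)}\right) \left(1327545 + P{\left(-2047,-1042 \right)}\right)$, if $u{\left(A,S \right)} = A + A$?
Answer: $-839628989520$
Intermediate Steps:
$P{\left(W,K \right)} = -8 + W$
$u{\left(A,S \right)} = 2 A$
$\left(\left(-196\right) 3239 + u{\left(698,-591 \right)}\right) \left(1327545 + P{\left(-2047,-1042 \right)}\right) = \left(\left(-196\right) 3239 + 2 \cdot 698\right) \left(1327545 - 2055\right) = \left(-634844 + 1396\right) \left(1327545 - 2055\right) = \left(-633448\right) 1325490 = -839628989520$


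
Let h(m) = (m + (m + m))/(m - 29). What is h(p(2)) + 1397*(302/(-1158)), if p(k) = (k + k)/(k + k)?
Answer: -5908253/16212 ≈ -364.44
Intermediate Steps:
p(k) = 1 (p(k) = (2*k)/((2*k)) = (2*k)*(1/(2*k)) = 1)
h(m) = 3*m/(-29 + m) (h(m) = (m + 2*m)/(-29 + m) = (3*m)/(-29 + m) = 3*m/(-29 + m))
h(p(2)) + 1397*(302/(-1158)) = 3*1/(-29 + 1) + 1397*(302/(-1158)) = 3*1/(-28) + 1397*(302*(-1/1158)) = 3*1*(-1/28) + 1397*(-151/579) = -3/28 - 210947/579 = -5908253/16212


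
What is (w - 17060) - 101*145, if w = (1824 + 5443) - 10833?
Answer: -35271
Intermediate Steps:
w = -3566 (w = 7267 - 10833 = -3566)
(w - 17060) - 101*145 = (-3566 - 17060) - 101*145 = -20626 - 14645 = -35271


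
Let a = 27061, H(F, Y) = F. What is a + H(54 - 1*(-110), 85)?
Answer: 27225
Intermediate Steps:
a + H(54 - 1*(-110), 85) = 27061 + (54 - 1*(-110)) = 27061 + (54 + 110) = 27061 + 164 = 27225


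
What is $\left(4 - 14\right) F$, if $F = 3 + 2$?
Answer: $-50$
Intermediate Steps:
$F = 5$
$\left(4 - 14\right) F = \left(4 - 14\right) 5 = \left(-10\right) 5 = -50$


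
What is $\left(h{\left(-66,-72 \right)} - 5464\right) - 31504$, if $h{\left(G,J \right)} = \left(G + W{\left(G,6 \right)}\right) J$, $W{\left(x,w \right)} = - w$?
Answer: $-31784$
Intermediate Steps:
$h{\left(G,J \right)} = J \left(-6 + G\right)$ ($h{\left(G,J \right)} = \left(G - 6\right) J = \left(-6 + G\right) J = J \left(-6 + G\right)$)
$\left(h{\left(-66,-72 \right)} - 5464\right) - 31504 = \left(- 72 \left(-6 - 66\right) - 5464\right) - 31504 = \left(\left(-72\right) \left(-72\right) - 5464\right) - 31504 = \left(5184 - 5464\right) - 31504 = -280 - 31504 = -31784$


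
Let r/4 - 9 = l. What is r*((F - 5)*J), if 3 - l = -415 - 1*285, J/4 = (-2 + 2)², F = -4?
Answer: 0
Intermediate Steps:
J = 0 (J = 4*(-2 + 2)² = 4*0² = 4*0 = 0)
l = 703 (l = 3 - (-415 - 1*285) = 3 - (-415 - 285) = 3 - 1*(-700) = 3 + 700 = 703)
r = 2848 (r = 36 + 4*703 = 36 + 2812 = 2848)
r*((F - 5)*J) = 2848*((-4 - 5)*0) = 2848*(-9*0) = 2848*0 = 0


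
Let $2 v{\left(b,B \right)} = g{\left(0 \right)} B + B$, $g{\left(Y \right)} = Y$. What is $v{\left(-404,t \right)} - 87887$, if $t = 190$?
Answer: $-87792$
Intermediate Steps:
$v{\left(b,B \right)} = \frac{B}{2}$ ($v{\left(b,B \right)} = \frac{0 B + B}{2} = \frac{0 + B}{2} = \frac{B}{2}$)
$v{\left(-404,t \right)} - 87887 = \frac{1}{2} \cdot 190 - 87887 = 95 - 87887 = -87792$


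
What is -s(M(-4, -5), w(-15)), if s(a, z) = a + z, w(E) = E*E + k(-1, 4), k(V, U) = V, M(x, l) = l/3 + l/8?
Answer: -5321/24 ≈ -221.71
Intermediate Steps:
M(x, l) = 11*l/24 (M(x, l) = l*(⅓) + l*(⅛) = l/3 + l/8 = 11*l/24)
w(E) = -1 + E² (w(E) = E*E - 1 = E² - 1 = -1 + E²)
-s(M(-4, -5), w(-15)) = -((11/24)*(-5) + (-1 + (-15)²)) = -(-55/24 + (-1 + 225)) = -(-55/24 + 224) = -1*5321/24 = -5321/24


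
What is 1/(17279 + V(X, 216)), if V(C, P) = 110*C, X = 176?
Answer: 1/36639 ≈ 2.7293e-5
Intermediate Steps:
1/(17279 + V(X, 216)) = 1/(17279 + 110*176) = 1/(17279 + 19360) = 1/36639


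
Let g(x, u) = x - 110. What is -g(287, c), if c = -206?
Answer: -177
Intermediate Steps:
g(x, u) = -110 + x
-g(287, c) = -(-110 + 287) = -1*177 = -177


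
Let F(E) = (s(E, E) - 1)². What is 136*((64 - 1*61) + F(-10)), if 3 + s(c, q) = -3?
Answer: 7072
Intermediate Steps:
s(c, q) = -6 (s(c, q) = -3 - 3 = -6)
F(E) = 49 (F(E) = (-6 - 1)² = (-7)² = 49)
136*((64 - 1*61) + F(-10)) = 136*((64 - 1*61) + 49) = 136*((64 - 61) + 49) = 136*(3 + 49) = 136*52 = 7072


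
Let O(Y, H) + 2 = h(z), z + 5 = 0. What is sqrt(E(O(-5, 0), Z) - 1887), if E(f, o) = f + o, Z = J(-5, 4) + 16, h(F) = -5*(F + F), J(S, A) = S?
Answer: 2*I*sqrt(457) ≈ 42.755*I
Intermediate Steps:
z = -5 (z = -5 + 0 = -5)
h(F) = -10*F
O(Y, H) = 48 (O(Y, H) = -2 - 10*(-5) = -2 + 50 = 48)
Z = 11 (Z = -5 + 16 = 11)
sqrt(E(O(-5, 0), Z) - 1887) = sqrt((48 + 11) - 1887) = sqrt(59 - 1887) = sqrt(-1828) = 2*I*sqrt(457)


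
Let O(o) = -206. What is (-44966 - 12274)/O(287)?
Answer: 28620/103 ≈ 277.86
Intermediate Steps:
(-44966 - 12274)/O(287) = (-44966 - 12274)/(-206) = -57240*(-1/206) = 28620/103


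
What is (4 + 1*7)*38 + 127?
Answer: 545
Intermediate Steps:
(4 + 1*7)*38 + 127 = (4 + 7)*38 + 127 = 11*38 + 127 = 418 + 127 = 545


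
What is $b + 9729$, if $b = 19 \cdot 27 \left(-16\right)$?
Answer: $1521$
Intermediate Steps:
$b = -8208$ ($b = 513 \left(-16\right) = -8208$)
$b + 9729 = -8208 + 9729 = 1521$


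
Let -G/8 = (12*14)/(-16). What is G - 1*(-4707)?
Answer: 4791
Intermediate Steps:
G = 84 (G = -8*12*14/(-16) = -1344*(-1)/16 = -8*(-21/2) = 84)
G - 1*(-4707) = 84 - 1*(-4707) = 84 + 4707 = 4791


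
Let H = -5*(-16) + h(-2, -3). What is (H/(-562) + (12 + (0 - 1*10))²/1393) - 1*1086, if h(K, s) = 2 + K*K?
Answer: -425155013/391433 ≈ -1086.2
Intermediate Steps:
h(K, s) = 2 + K²
H = 86 (H = -5*(-16) + (2 + (-2)²) = 80 + (2 + 4) = 80 + 6 = 86)
(H/(-562) + (12 + (0 - 1*10))²/1393) - 1*1086 = (86/(-562) + (12 + (0 - 1*10))²/1393) - 1*1086 = (86*(-1/562) + (12 + (0 - 10))²*(1/1393)) - 1086 = (-43/281 + (12 - 10)²*(1/1393)) - 1086 = (-43/281 + 2²*(1/1393)) - 1086 = (-43/281 + 4*(1/1393)) - 1086 = (-43/281 + 4/1393) - 1086 = -58775/391433 - 1086 = -425155013/391433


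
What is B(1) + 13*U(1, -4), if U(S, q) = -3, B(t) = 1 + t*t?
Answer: -37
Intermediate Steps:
B(t) = 1 + t**2
B(1) + 13*U(1, -4) = (1 + 1**2) + 13*(-3) = (1 + 1) - 39 = 2 - 39 = -37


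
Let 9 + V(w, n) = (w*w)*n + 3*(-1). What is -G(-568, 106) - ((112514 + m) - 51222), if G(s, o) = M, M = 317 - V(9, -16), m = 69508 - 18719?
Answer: -113706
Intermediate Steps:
m = 50789
V(w, n) = -12 + n*w² (V(w, n) = -9 + ((w*w)*n + 3*(-1)) = -9 + (w²*n - 3) = -9 + (n*w² - 3) = -9 + (-3 + n*w²) = -12 + n*w²)
M = 1625 (M = 317 - (-12 - 16*9²) = 317 - (-12 - 16*81) = 317 - (-12 - 1296) = 317 - 1*(-1308) = 317 + 1308 = 1625)
G(s, o) = 1625
-G(-568, 106) - ((112514 + m) - 51222) = -1*1625 - ((112514 + 50789) - 51222) = -1625 - (163303 - 51222) = -1625 - 1*112081 = -1625 - 112081 = -113706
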